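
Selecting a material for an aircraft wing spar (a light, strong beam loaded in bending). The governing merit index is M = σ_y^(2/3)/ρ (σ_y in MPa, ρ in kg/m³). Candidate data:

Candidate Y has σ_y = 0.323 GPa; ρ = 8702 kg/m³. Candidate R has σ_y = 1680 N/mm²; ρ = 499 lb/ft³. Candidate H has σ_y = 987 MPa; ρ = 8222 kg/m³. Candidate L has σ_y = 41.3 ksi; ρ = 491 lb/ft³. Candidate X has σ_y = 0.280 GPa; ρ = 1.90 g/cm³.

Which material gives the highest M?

candidate X

In SI units:
  candidate Y: σ_y = 323.0 MPa, ρ = 8702 kg/m³
  candidate R: σ_y = 1680 MPa, ρ = 7993 kg/m³
  candidate H: σ_y = 987.0 MPa, ρ = 8222 kg/m³
  candidate L: σ_y = 284.8 MPa, ρ = 7865 kg/m³
  candidate X: σ_y = 280.0 MPa, ρ = 1900 kg/m³
  candidate X: M = 22.5×10⁻³
  candidate R: M = 17.7×10⁻³
  candidate H: M = 12.1×10⁻³
  candidate L: M = 5.50×10⁻³
  candidate Y: M = 5.41×10⁻³
The maximum is for candidate X.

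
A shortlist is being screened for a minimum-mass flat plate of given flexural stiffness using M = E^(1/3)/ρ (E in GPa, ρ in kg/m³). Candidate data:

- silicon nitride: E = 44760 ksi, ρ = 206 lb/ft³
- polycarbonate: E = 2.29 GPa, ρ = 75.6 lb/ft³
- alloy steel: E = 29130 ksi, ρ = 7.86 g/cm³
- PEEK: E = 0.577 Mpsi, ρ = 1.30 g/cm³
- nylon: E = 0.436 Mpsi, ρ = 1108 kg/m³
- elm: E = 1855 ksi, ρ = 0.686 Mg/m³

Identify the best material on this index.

Putting every candidate on a common basis:
  silicon nitride: E = 308.6 GPa, ρ = 3300 kg/m³
  polycarbonate: E = 2.290 GPa, ρ = 1211 kg/m³
  alloy steel: E = 200.8 GPa, ρ = 7860 kg/m³
  PEEK: E = 3.978 GPa, ρ = 1300 kg/m³
  nylon: E = 3.006 GPa, ρ = 1108 kg/m³
  elm: E = 12.79 GPa, ρ = 686.0 kg/m³
  elm: M = 3.41×10⁻³
  silicon nitride: M = 2.05×10⁻³
  nylon: M = 1.30×10⁻³
  PEEK: M = 1.22×10⁻³
  polycarbonate: M = 1.09×10⁻³
  alloy steel: M = 0.745×10⁻³
Elm has the largest M.

elm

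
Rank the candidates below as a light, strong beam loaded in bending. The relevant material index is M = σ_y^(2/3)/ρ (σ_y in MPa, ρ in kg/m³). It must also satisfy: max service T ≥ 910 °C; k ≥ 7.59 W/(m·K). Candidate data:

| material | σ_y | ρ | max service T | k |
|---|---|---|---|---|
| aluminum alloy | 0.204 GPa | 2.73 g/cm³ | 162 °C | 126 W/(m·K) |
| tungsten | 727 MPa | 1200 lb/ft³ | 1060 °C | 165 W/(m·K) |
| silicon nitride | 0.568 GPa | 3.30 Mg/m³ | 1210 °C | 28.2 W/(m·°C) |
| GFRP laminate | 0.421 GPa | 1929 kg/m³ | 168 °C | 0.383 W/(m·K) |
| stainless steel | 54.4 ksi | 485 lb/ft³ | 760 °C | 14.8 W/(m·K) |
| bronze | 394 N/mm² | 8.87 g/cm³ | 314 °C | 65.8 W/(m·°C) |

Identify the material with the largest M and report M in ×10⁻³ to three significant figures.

silicon nitride, M = 20.8×10⁻³

Screen on constraints: max service T ≥ 910 °C; k ≥ 7.59 W/(m·K). Survivors: tungsten, silicon nitride.
Convert each candidate to consistent units, then evaluate M:
  tungsten: σ_y = 727.0 MPa, ρ = 19220 kg/m³
  silicon nitride: σ_y = 568.0 MPa, ρ = 3300 kg/m³
  silicon nitride: M = 20.8×10⁻³
  tungsten: M = 4.21×10⁻³
Silicon nitride has the largest M.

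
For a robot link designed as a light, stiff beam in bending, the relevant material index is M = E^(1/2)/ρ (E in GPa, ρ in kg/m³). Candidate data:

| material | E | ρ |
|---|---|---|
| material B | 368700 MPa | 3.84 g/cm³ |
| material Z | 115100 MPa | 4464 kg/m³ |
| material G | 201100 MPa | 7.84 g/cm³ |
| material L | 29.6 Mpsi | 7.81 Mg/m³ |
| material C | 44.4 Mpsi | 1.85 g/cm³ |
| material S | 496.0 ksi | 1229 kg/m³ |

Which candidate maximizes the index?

Putting every candidate on a common basis:
  material B: E = 368.7 GPa, ρ = 3840 kg/m³
  material Z: E = 115.1 GPa, ρ = 4464 kg/m³
  material G: E = 201.1 GPa, ρ = 7840 kg/m³
  material L: E = 204.1 GPa, ρ = 7810 kg/m³
  material C: E = 306.1 GPa, ρ = 1850 kg/m³
  material S: E = 3.420 GPa, ρ = 1229 kg/m³
  material C: M = 9.46×10⁻³
  material B: M = 5.00×10⁻³
  material Z: M = 2.40×10⁻³
  material L: M = 1.83×10⁻³
  material G: M = 1.81×10⁻³
  material S: M = 1.50×10⁻³
The maximum is for material C.

material C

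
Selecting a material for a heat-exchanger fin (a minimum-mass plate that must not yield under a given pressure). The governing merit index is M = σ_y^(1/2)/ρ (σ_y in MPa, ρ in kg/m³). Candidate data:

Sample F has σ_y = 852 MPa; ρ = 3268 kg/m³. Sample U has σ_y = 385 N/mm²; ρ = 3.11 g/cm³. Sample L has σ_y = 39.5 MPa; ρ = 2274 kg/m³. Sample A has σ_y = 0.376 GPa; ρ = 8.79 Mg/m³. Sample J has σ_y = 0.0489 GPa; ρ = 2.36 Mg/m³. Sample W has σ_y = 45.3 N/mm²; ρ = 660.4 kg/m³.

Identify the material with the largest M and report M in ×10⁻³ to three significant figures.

Putting every candidate on a common basis:
  sample F: σ_y = 852.0 MPa, ρ = 3268 kg/m³
  sample U: σ_y = 385.0 MPa, ρ = 3110 kg/m³
  sample L: σ_y = 39.50 MPa, ρ = 2274 kg/m³
  sample A: σ_y = 376.0 MPa, ρ = 8790 kg/m³
  sample J: σ_y = 48.90 MPa, ρ = 2360 kg/m³
  sample W: σ_y = 45.30 MPa, ρ = 660.4 kg/m³
  sample W: M = 10.2×10⁻³
  sample F: M = 8.93×10⁻³
  sample U: M = 6.31×10⁻³
  sample J: M = 2.96×10⁻³
  sample L: M = 2.76×10⁻³
  sample A: M = 2.21×10⁻³
The maximum is for sample W.

sample W, M = 10.2×10⁻³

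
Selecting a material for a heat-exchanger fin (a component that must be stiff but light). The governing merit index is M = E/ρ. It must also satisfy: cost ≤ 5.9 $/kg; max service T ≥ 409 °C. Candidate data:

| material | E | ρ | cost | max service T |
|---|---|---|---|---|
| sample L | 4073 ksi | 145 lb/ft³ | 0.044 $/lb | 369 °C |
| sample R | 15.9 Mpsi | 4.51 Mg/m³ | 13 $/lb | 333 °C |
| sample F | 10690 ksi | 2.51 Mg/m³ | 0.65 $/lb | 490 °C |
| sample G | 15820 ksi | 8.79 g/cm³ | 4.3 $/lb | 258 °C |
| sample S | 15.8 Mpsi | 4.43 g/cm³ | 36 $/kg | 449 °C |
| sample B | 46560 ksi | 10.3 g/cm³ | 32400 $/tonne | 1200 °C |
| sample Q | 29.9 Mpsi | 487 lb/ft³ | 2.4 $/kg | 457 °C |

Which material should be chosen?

sample F

Screen on constraints: cost ≤ 5.9 $/kg; max service T ≥ 409 °C. Survivors: sample F, sample Q.
Convert each candidate to consistent units, then evaluate M:
  sample F: E = 73.70 GPa, ρ = 2510 kg/m³
  sample Q: E = 206.2 GPa, ρ = 7801 kg/m³
  sample F: M = 29.4 MN·m/kg
  sample Q: M = 26.4 MN·m/kg
The maximum is for sample F.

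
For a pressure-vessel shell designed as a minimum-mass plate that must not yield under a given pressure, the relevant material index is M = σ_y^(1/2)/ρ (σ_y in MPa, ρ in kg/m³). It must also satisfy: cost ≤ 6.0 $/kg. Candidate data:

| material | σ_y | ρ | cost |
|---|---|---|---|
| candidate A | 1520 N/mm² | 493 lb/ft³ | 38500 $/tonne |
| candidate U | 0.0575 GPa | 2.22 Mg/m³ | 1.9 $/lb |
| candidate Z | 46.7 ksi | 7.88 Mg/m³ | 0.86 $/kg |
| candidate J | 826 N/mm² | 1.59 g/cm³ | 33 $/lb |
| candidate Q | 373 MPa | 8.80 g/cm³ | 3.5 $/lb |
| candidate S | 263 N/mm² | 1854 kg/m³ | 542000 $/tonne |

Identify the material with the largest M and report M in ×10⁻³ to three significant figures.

candidate U, M = 3.42×10⁻³

Screen on constraints: cost ≤ 6.0 $/kg. Survivors: candidate U, candidate Z.
After converting to SI:
  candidate U: σ_y = 57.50 MPa, ρ = 2220 kg/m³
  candidate Z: σ_y = 322.0 MPa, ρ = 7880 kg/m³
  candidate U: M = 3.42×10⁻³
  candidate Z: M = 2.28×10⁻³
Candidate U has the largest M.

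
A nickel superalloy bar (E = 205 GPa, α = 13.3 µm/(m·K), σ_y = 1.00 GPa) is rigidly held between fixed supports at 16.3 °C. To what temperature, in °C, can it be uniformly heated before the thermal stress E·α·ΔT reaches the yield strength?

383 °C

σ_y = 1.00 GPa = 1000 MPa.
E·α·ΔT = 1000 MPa ⇒ ΔT = 1000 / (205.0×10³ × 13.3×10⁻⁶) = 366.8 K.
T = 16.3 + 366.8 = 383.1 °C.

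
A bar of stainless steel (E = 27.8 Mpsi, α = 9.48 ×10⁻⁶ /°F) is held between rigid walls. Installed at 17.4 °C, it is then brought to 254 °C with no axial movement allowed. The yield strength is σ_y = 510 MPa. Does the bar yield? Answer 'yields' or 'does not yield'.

yields

E = 27.8 Mpsi = 191.7 GPa.
α = 9.48×10⁻⁶/°F × 9/5 = 17.1×10⁻⁶/K.
ΔT = 236.6 K. Constrained thermal stress σ = E·α·ΔT = 191.7×10³ MPa × 17.1×10⁻⁶ × 236.6 = 774 MPa (compressive).
Compare to σ_y = 510 MPa: σ ≥ σ_y, so it yields.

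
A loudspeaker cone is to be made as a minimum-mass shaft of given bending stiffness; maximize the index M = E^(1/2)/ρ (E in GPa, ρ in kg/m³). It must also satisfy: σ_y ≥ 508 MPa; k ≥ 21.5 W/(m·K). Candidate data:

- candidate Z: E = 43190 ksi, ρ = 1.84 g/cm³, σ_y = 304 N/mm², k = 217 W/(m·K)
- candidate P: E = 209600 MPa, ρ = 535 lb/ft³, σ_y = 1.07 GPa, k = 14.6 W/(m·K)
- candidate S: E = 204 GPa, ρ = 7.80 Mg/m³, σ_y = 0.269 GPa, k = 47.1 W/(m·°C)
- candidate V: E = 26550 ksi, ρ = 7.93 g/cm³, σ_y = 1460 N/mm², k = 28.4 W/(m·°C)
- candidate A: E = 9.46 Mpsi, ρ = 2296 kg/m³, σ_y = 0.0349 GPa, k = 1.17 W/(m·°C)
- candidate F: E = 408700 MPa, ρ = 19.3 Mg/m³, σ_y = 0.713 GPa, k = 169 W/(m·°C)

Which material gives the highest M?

candidate V

Screen on constraints: σ_y ≥ 508 MPa; k ≥ 21.5 W/(m·K). Survivors: candidate V, candidate F.
Convert each candidate to consistent units, then evaluate M:
  candidate V: E = 183.1 GPa, ρ = 7930 kg/m³
  candidate F: E = 408.7 GPa, ρ = 19300 kg/m³
  candidate V: M = 1.71×10⁻³
  candidate F: M = 1.05×10⁻³
Candidate V has the largest M.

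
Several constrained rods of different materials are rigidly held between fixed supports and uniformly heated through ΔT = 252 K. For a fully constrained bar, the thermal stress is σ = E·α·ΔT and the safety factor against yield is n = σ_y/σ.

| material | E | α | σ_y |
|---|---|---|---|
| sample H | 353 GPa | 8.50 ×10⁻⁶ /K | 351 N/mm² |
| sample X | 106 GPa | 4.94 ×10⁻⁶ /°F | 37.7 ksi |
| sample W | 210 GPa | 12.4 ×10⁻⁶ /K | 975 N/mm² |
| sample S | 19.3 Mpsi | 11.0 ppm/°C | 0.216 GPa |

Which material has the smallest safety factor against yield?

With everything in SI (GPa, ×10⁻⁶/K, MPa):
  sample H: E = 353.0, α = 8.50, σ_y = 351.0 → σ = 756 MPa, n = 0.464
  sample X: E = 106.0, α = 8.89, σ_y = 259.9 → σ = 238 MPa, n = 1.09
  sample W: E = 210.0, α = 12.4, σ_y = 975.0 → σ = 656 MPa, n = 1.49
  sample S: E = 133.1, α = 11.0, σ_y = 216.0 → σ = 369 MPa, n = 0.586
Sample H has the lowest safety factor, n = 0.464.

sample H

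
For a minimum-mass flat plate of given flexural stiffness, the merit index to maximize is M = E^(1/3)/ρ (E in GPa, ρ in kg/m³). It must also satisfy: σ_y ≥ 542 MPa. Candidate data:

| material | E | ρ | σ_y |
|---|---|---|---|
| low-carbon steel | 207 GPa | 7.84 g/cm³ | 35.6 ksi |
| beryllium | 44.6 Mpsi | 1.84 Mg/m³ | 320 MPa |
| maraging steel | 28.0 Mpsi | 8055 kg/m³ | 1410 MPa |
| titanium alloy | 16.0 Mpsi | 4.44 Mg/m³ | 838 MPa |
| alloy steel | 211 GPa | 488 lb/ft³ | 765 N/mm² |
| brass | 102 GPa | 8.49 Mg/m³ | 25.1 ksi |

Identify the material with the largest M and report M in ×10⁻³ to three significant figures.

Screen on constraints: σ_y ≥ 542 MPa. Survivors: maraging steel, titanium alloy, alloy steel.
After converting to SI:
  maraging steel: E = 193.1 GPa, ρ = 8055 kg/m³
  titanium alloy: E = 110.3 GPa, ρ = 4440 kg/m³
  alloy steel: E = 211.0 GPa, ρ = 7817 kg/m³
  titanium alloy: M = 1.08×10⁻³
  alloy steel: M = 0.762×10⁻³
  maraging steel: M = 0.718×10⁻³
Titanium alloy ranks first.

titanium alloy, M = 1.08×10⁻³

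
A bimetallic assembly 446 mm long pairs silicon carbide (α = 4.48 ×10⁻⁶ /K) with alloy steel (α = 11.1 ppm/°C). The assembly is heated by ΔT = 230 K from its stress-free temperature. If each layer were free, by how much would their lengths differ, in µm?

Δα = |4.48 − 11.1|×10⁻⁶/K = 6.62×10⁻⁶/K.
ΔL_mismatch = Δα·L·ΔT = 6.62×10⁻⁶ × 446.0 mm × 230.0 K = 679 µm.

679 µm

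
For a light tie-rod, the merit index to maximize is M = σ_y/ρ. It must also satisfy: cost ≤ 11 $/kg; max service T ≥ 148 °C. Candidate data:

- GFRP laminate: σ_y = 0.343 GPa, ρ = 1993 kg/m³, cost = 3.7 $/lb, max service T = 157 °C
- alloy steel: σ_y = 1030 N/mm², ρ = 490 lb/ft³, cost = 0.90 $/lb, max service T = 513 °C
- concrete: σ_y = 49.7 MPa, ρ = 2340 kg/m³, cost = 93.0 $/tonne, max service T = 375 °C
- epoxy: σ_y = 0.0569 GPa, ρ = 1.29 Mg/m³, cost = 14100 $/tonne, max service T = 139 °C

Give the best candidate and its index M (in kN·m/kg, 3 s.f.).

GFRP laminate, M = 172 kN·m/kg

Screen on constraints: cost ≤ 11 $/kg; max service T ≥ 148 °C. Survivors: GFRP laminate, alloy steel, concrete.
Convert each candidate to consistent units, then evaluate M:
  GFRP laminate: σ_y = 343.0 MPa, ρ = 1993 kg/m³
  alloy steel: σ_y = 1030 MPa, ρ = 7849 kg/m³
  concrete: σ_y = 49.70 MPa, ρ = 2340 kg/m³
  GFRP laminate: M = 172 kN·m/kg
  alloy steel: M = 131 kN·m/kg
  concrete: M = 21.2 kN·m/kg
Highest index: GFRP laminate.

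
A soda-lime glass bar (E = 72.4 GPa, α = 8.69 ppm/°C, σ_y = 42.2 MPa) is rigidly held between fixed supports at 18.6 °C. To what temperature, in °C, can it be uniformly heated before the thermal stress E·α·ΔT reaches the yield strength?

85.7 °C

E·α·ΔT = 42.20 MPa ⇒ ΔT = 42.20 / (72.40×10³ × 8.69×10⁻⁶) = 67.07 K.
T = 18.6 + 67.07 = 85.67 °C.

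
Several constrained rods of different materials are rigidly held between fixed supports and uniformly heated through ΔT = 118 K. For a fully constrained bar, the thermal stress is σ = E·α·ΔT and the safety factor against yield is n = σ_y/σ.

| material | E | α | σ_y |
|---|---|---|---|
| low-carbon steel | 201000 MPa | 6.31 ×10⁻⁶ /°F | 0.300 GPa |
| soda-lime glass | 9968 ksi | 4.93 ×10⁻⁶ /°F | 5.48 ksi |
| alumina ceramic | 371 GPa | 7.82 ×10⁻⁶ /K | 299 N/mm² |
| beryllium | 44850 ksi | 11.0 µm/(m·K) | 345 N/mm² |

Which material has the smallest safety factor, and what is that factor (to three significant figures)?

soda-lime glass, n = 0.525

In consistent units (E in GPa, α in ×10⁻⁶/K, σ_y in MPa):
  low-carbon steel: E = 201.0, α = 11.4, σ_y = 300.0 → σ = 269 MPa, n = 1.11
  soda-lime glass: E = 68.73, α = 8.87, σ_y = 37.78 → σ = 72.0 MPa, n = 0.525
  alumina ceramic: E = 371.0, α = 7.82, σ_y = 299.0 → σ = 342 MPa, n = 0.873
  beryllium: E = 309.2, α = 11.0, σ_y = 345.0 → σ = 401 MPa, n = 0.860
Smallest n: soda-lime glass with n = 0.525.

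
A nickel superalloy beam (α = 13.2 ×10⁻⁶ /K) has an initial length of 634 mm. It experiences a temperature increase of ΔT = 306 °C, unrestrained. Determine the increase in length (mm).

2.56 mm

ΔL = α·L₀·ΔT = 13.2×10⁻⁶ × 634 mm × 306.0 K = 2.56 mm.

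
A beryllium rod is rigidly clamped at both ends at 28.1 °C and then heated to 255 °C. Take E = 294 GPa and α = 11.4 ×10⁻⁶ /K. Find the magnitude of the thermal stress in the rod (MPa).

ΔT = 226.9 K. Constrained thermal stress σ = E·α·ΔT = 294.0×10³ MPa × 11.4×10⁻⁶ × 226.9 = 760 MPa (compressive).

760 MPa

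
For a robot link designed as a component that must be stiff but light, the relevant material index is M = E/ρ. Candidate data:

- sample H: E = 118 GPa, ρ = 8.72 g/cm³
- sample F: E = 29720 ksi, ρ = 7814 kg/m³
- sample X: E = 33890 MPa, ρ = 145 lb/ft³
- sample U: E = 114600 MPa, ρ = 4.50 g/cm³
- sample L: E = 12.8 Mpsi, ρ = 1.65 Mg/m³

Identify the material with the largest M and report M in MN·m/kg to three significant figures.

Convert each candidate to consistent units, then evaluate M:
  sample H: E = 118.0 GPa, ρ = 8720 kg/m³
  sample F: E = 204.9 GPa, ρ = 7814 kg/m³
  sample X: E = 33.89 GPa, ρ = 2323 kg/m³
  sample U: E = 114.6 GPa, ρ = 4500 kg/m³
  sample L: E = 88.25 GPa, ρ = 1650 kg/m³
  sample L: M = 53.5 MN·m/kg
  sample F: M = 26.2 MN·m/kg
  sample U: M = 25.5 MN·m/kg
  sample X: M = 14.6 MN·m/kg
  sample H: M = 13.5 MN·m/kg
Highest index: sample L.

sample L, M = 53.5 MN·m/kg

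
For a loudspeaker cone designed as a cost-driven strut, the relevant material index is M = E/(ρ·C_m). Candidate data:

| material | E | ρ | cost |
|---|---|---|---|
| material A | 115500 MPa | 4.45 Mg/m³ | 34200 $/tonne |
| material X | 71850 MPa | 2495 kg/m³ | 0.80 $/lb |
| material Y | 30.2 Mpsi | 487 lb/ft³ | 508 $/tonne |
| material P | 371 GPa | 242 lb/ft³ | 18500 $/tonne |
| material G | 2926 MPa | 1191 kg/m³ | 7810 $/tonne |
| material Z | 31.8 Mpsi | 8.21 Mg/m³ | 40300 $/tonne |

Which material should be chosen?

material Y

Convert each candidate to consistent units, then evaluate M:
  material A: E = 115.5 GPa, ρ = 4450 kg/m³, cost = 34.20 $/kg
  material X: E = 71.85 GPa, ρ = 2495 kg/m³, cost = 1.764 $/kg
  material Y: E = 208.2 GPa, ρ = 7801 kg/m³, cost = 0.5080 $/kg
  material P: E = 371.0 GPa, ρ = 3876 kg/m³, cost = 18.50 $/kg
  material G: E = 2.926 GPa, ρ = 1191 kg/m³, cost = 7.810 $/kg
  material Z: E = 219.3 GPa, ρ = 8210 kg/m³, cost = 40.30 $/kg
  material Y: M = 52.5 MN·m per $
  material X: M = 16.3 MN·m per $
  material P: M = 5.17 MN·m per $
  material A: M = 0.759 MN·m per $
  material Z: M = 0.663 MN·m per $
  material G: M = 0.315 MN·m per $
Highest index: material Y.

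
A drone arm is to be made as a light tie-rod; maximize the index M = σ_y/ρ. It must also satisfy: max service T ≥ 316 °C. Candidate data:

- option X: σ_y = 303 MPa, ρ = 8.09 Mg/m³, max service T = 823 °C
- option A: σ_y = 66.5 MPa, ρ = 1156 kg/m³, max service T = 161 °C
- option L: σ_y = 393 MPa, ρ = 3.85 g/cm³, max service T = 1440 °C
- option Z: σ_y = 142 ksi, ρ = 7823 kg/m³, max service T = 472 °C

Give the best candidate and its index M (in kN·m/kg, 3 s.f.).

Screen on constraints: max service T ≥ 316 °C. Survivors: option X, option L, option Z.
Normalizing units and computing the index:
  option X: σ_y = 303.0 MPa, ρ = 8090 kg/m³
  option L: σ_y = 393.0 MPa, ρ = 3850 kg/m³
  option Z: σ_y = 979.1 MPa, ρ = 7823 kg/m³
  option Z: M = 125 kN·m/kg
  option L: M = 102 kN·m/kg
  option X: M = 37.5 kN·m/kg
The maximum is for option Z.

option Z, M = 125 kN·m/kg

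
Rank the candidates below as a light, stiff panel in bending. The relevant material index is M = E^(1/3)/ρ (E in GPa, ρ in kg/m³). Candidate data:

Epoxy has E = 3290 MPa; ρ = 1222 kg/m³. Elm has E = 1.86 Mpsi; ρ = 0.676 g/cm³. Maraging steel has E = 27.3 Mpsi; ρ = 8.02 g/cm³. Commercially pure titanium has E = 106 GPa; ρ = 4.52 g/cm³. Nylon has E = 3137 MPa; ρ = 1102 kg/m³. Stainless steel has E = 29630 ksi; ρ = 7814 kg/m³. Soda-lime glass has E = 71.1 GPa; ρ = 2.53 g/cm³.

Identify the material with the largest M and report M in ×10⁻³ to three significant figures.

After converting to SI:
  epoxy: E = 3.290 GPa, ρ = 1222 kg/m³
  elm: E = 12.82 GPa, ρ = 676.0 kg/m³
  maraging steel: E = 188.2 GPa, ρ = 8020 kg/m³
  commercially pure titanium: E = 106.0 GPa, ρ = 4520 kg/m³
  nylon: E = 3.137 GPa, ρ = 1102 kg/m³
  stainless steel: E = 204.3 GPa, ρ = 7814 kg/m³
  soda-lime glass: E = 71.10 GPa, ρ = 2530 kg/m³
  elm: M = 3.46×10⁻³
  soda-lime glass: M = 1.64×10⁻³
  nylon: M = 1.33×10⁻³
  epoxy: M = 1.22×10⁻³
  commercially pure titanium: M = 1.05×10⁻³
  stainless steel: M = 0.754×10⁻³
  maraging steel: M = 0.715×10⁻³
Elm ranks first.

elm, M = 3.46×10⁻³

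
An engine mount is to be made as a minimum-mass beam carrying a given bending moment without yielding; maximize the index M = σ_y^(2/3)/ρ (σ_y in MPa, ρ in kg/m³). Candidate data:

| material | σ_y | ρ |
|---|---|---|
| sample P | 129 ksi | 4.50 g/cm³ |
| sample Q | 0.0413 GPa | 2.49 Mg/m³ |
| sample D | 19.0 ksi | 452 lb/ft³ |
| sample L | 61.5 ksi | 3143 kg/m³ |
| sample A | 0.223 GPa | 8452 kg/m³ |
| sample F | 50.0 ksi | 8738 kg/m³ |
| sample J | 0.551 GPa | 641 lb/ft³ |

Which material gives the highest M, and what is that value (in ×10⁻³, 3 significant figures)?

Putting every candidate on a common basis:
  sample P: σ_y = 889.4 MPa, ρ = 4500 kg/m³
  sample Q: σ_y = 41.30 MPa, ρ = 2490 kg/m³
  sample D: σ_y = 131.0 MPa, ρ = 7240 kg/m³
  sample L: σ_y = 424.0 MPa, ρ = 3143 kg/m³
  sample A: σ_y = 223.0 MPa, ρ = 8452 kg/m³
  sample F: σ_y = 344.7 MPa, ρ = 8738 kg/m³
  sample J: σ_y = 551.0 MPa, ρ = 10270 kg/m³
  sample P: M = 20.6×10⁻³
  sample L: M = 18.0×10⁻³
  sample J: M = 6.55×10⁻³
  sample F: M = 5.63×10⁻³
  sample Q: M = 4.80×10⁻³
  sample A: M = 4.35×10⁻³
  sample D: M = 3.56×10⁻³
Highest index: sample P.

sample P, M = 20.6×10⁻³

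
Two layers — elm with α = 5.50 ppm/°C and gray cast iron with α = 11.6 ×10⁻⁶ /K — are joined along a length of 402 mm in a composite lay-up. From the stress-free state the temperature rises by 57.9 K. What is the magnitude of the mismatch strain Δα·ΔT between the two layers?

Δα = |5.50 − 11.6|×10⁻⁶/K = 6.10×10⁻⁶/K.
Mismatch strain = Δα·ΔT = 6.10×10⁻⁶ × 57.9 = 3.53×10⁻⁴.

3.53×10⁻⁴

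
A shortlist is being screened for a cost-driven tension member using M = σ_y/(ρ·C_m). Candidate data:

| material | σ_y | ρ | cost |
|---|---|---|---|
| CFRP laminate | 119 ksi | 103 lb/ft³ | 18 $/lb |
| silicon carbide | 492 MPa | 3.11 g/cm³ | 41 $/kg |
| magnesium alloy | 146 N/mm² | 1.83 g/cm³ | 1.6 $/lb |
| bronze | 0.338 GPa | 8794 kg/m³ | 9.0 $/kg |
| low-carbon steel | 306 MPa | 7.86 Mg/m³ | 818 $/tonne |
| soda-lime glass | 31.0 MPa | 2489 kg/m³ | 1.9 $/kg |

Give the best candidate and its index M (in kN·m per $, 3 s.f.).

low-carbon steel, M = 47.6 kN·m per $

Normalizing units and computing the index:
  CFRP laminate: σ_y = 820.5 MPa, ρ = 1650 kg/m³, cost = 39.68 $/kg
  silicon carbide: σ_y = 492.0 MPa, ρ = 3110 kg/m³, cost = 41.00 $/kg
  magnesium alloy: σ_y = 146.0 MPa, ρ = 1830 kg/m³, cost = 3.527 $/kg
  bronze: σ_y = 338.0 MPa, ρ = 8794 kg/m³, cost = 9.000 $/kg
  low-carbon steel: σ_y = 306.0 MPa, ρ = 7860 kg/m³, cost = 0.8180 $/kg
  soda-lime glass: σ_y = 31.00 MPa, ρ = 2489 kg/m³, cost = 1.900 $/kg
  low-carbon steel: M = 47.6 kN·m per $
  magnesium alloy: M = 22.6 kN·m per $
  CFRP laminate: M = 12.5 kN·m per $
  soda-lime glass: M = 6.56 kN·m per $
  bronze: M = 4.27 kN·m per $
  silicon carbide: M = 3.86 kN·m per $
Low-carbon steel has the largest M.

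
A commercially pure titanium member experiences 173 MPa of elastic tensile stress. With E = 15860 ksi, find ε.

1.58×10⁻³

E = 15860 ksi = 109.4 GPa = 109400 MPa.
ε = σ/E = 173 / 109400 = 1.58×10⁻³.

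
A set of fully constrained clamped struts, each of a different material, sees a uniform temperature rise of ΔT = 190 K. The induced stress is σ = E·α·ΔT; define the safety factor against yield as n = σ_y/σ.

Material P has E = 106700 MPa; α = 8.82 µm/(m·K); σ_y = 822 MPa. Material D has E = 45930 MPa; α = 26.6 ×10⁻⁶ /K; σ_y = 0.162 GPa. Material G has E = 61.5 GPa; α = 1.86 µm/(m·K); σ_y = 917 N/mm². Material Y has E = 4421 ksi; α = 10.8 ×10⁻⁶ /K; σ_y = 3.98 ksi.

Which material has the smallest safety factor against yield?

In consistent units (E in GPa, α in ×10⁻⁶/K, σ_y in MPa):
  material P: E = 106.7, α = 8.82, σ_y = 822.0 → σ = 179 MPa, n = 4.60
  material D: E = 45.93, α = 26.6, σ_y = 162.0 → σ = 232 MPa, n = 0.698
  material G: E = 61.50, α = 1.86, σ_y = 917.0 → σ = 21.7 MPa, n = 42.2
  material Y: E = 30.48, α = 10.8, σ_y = 27.44 → σ = 62.5 MPa, n = 0.439
The minimum is material Y at n = 0.439.

material Y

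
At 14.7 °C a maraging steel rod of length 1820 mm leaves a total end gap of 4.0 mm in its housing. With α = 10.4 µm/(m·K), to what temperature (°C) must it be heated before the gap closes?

226 °C

α·L₀·ΔT = 4.0 mm ⇒ ΔT = 4.0 / (10.4×10⁻⁶ × 1820.0) = 211.3 K.
T = 14.7 + 211.3 = 226.0 °C.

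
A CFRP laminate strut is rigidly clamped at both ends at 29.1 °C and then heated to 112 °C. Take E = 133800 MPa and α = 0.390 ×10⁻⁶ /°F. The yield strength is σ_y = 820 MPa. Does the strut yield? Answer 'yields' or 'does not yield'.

E = 133800 MPa = 133.8 GPa.
α = 0.390×10⁻⁶/°F × 9/5 = 0.702×10⁻⁶/K.
ΔT = 82.90 K. Constrained thermal stress σ = E·α·ΔT = 133.8×10³ MPa × 0.702×10⁻⁶ × 82.90 = 7.79 MPa (compressive).
Compare to σ_y = 820 MPa: σ < σ_y, so it does not yield.

does not yield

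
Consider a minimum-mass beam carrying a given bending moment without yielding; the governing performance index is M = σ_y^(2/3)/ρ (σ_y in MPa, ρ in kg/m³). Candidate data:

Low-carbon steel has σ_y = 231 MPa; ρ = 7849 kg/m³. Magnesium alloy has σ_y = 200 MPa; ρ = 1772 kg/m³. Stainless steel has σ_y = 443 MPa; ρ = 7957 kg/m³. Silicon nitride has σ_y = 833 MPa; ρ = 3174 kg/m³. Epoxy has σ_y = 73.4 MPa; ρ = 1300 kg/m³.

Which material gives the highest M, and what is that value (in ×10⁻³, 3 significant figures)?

silicon nitride, M = 27.9×10⁻³

Per-candidate index values:
  silicon nitride: M = 27.9×10⁻³
  magnesium alloy: M = 19.3×10⁻³
  epoxy: M = 13.5×10⁻³
  stainless steel: M = 7.30×10⁻³
  low-carbon steel: M = 4.80×10⁻³
The maximum is for silicon nitride.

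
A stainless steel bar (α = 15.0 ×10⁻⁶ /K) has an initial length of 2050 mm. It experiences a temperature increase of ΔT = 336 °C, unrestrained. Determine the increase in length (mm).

10.3 mm

ΔL = α·L₀·ΔT = 15.0×10⁻⁶ × 2050 mm × 336.0 K = 10.3 mm.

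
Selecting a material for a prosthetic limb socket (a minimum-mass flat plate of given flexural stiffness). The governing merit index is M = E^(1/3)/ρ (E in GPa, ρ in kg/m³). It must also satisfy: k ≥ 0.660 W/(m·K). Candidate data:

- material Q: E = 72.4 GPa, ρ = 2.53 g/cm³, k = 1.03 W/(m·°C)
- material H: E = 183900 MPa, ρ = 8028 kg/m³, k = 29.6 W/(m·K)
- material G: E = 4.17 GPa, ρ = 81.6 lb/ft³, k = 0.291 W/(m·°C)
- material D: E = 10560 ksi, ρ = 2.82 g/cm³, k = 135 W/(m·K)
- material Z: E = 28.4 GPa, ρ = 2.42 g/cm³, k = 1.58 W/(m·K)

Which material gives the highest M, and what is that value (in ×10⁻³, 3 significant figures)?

material Q, M = 1.65×10⁻³

Screen on constraints: k ≥ 0.660 W/(m·K). Survivors: material Q, material H, material D, material Z.
Putting every candidate on a common basis:
  material Q: E = 72.40 GPa, ρ = 2530 kg/m³
  material H: E = 183.9 GPa, ρ = 8028 kg/m³
  material D: E = 72.81 GPa, ρ = 2820 kg/m³
  material Z: E = 28.40 GPa, ρ = 2420 kg/m³
  material Q: M = 1.65×10⁻³
  material D: M = 1.48×10⁻³
  material Z: M = 1.26×10⁻³
  material H: M = 0.708×10⁻³
Material Q has the largest M.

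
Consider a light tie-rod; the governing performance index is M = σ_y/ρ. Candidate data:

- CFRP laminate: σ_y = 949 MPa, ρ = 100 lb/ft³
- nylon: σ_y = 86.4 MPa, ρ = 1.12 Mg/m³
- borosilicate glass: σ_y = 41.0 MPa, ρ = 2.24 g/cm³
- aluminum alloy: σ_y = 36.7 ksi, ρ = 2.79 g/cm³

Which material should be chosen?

CFRP laminate

Convert each candidate to consistent units, then evaluate M:
  CFRP laminate: σ_y = 949.0 MPa, ρ = 1602 kg/m³
  nylon: σ_y = 86.40 MPa, ρ = 1120 kg/m³
  borosilicate glass: σ_y = 41.00 MPa, ρ = 2240 kg/m³
  aluminum alloy: σ_y = 253.0 MPa, ρ = 2790 kg/m³
  CFRP laminate: M = 592 kN·m/kg
  aluminum alloy: M = 90.7 kN·m/kg
  nylon: M = 77.1 kN·m/kg
  borosilicate glass: M = 18.3 kN·m/kg
The maximum is for CFRP laminate.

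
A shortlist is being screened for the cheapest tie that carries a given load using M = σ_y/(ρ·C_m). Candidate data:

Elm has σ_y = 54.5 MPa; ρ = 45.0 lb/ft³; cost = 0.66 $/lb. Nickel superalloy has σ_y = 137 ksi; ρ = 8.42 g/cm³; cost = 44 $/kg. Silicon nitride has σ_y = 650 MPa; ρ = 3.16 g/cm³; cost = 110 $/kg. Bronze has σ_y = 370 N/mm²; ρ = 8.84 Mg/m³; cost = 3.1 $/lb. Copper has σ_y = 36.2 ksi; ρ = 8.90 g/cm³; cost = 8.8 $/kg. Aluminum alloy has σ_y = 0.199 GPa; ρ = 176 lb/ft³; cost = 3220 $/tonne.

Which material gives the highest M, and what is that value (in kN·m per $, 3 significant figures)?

elm, M = 52.0 kN·m per $

Putting every candidate on a common basis:
  elm: σ_y = 54.50 MPa, ρ = 720.8 kg/m³, cost = 1.455 $/kg
  nickel superalloy: σ_y = 944.6 MPa, ρ = 8420 kg/m³, cost = 44.00 $/kg
  silicon nitride: σ_y = 650.0 MPa, ρ = 3160 kg/m³, cost = 110.0 $/kg
  bronze: σ_y = 370.0 MPa, ρ = 8840 kg/m³, cost = 6.834 $/kg
  copper: σ_y = 249.6 MPa, ρ = 8900 kg/m³, cost = 8.800 $/kg
  aluminum alloy: σ_y = 199.0 MPa, ρ = 2819 kg/m³, cost = 3.220 $/kg
  elm: M = 52.0 kN·m per $
  aluminum alloy: M = 21.9 kN·m per $
  bronze: M = 6.12 kN·m per $
  copper: M = 3.19 kN·m per $
  nickel superalloy: M = 2.55 kN·m per $
  silicon nitride: M = 1.87 kN·m per $
Highest index: elm.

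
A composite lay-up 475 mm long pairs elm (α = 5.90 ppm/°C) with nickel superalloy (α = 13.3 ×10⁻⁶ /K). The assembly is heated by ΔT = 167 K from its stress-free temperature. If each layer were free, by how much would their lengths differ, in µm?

587 µm

Δα = |5.90 − 13.3|×10⁻⁶/K = 7.40×10⁻⁶/K.
ΔL_mismatch = Δα·L·ΔT = 7.40×10⁻⁶ × 475.0 mm × 167.0 K = 587 µm.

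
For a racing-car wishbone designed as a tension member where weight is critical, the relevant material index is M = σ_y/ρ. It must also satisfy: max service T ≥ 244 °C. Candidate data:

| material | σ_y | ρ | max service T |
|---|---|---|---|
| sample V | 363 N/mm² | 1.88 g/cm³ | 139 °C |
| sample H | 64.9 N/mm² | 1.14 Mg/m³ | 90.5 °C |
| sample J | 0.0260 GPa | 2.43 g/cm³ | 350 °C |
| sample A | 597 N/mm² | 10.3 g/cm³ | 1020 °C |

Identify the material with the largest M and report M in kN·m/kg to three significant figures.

Screen on constraints: max service T ≥ 244 °C. Survivors: sample J, sample A.
Convert each candidate to consistent units, then evaluate M:
  sample J: σ_y = 26.00 MPa, ρ = 2430 kg/m³
  sample A: σ_y = 597.0 MPa, ρ = 10300 kg/m³
  sample A: M = 58.0 kN·m/kg
  sample J: M = 10.7 kN·m/kg
The maximum is for sample A.

sample A, M = 58.0 kN·m/kg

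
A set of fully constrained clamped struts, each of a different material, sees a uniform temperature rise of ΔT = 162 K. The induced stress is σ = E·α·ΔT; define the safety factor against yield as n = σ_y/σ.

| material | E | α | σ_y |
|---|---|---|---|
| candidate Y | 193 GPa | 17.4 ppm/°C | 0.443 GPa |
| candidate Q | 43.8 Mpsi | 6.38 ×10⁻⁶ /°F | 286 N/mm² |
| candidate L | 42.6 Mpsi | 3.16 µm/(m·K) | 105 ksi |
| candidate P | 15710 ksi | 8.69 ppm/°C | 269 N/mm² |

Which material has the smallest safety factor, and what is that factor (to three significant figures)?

candidate Q, n = 0.509

With everything in SI (GPa, ×10⁻⁶/K, MPa):
  candidate Y: E = 193.0, α = 17.4, σ_y = 443.0 → σ = 544 MPa, n = 0.814
  candidate Q: E = 302.0, α = 11.5, σ_y = 286.0 → σ = 562 MPa, n = 0.509
  candidate L: E = 293.7, α = 3.16, σ_y = 723.9 → σ = 150 MPa, n = 4.81
  candidate P: E = 108.3, α = 8.69, σ_y = 269.0 → σ = 152 MPa, n = 1.76
Smallest n: candidate Q with n = 0.509.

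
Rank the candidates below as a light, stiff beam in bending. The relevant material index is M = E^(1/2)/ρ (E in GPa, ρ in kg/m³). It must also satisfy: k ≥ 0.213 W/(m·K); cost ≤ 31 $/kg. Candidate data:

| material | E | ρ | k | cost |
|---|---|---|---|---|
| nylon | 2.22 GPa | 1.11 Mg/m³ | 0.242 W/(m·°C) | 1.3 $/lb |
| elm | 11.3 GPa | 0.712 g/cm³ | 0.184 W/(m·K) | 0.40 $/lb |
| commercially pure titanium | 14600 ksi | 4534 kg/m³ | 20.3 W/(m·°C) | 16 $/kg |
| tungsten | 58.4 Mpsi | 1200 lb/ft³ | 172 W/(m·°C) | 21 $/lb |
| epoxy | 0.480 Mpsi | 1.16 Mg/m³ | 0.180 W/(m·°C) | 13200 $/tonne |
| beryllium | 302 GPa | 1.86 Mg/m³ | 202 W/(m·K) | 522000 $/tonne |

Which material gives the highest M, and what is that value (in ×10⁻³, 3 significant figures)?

Screen on constraints: k ≥ 0.213 W/(m·K); cost ≤ 31 $/kg. Survivors: nylon, commercially pure titanium.
Convert each candidate to consistent units, then evaluate M:
  nylon: E = 2.220 GPa, ρ = 1110 kg/m³
  commercially pure titanium: E = 100.7 GPa, ρ = 4534 kg/m³
  commercially pure titanium: M = 2.21×10⁻³
  nylon: M = 1.34×10⁻³
Commercially pure titanium ranks first.

commercially pure titanium, M = 2.21×10⁻³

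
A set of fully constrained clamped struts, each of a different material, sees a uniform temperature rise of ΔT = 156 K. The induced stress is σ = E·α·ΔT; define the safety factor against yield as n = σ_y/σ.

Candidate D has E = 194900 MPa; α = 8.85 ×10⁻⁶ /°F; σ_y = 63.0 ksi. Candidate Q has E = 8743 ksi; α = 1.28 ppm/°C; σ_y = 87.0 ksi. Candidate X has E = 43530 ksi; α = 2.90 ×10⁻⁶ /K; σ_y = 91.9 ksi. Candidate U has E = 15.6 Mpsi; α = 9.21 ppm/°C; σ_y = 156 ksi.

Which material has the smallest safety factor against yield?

Converting E to GPa, α to ×10⁻⁶/K, σ_y to MPa, then σ and n for each:
  candidate D: E = 194.9, α = 15.9, σ_y = 434.4 → σ = 484 MPa, n = 0.897
  candidate Q: E = 60.28, α = 1.28, σ_y = 599.8 → σ = 12.0 MPa, n = 49.8
  candidate X: E = 300.1, α = 2.90, σ_y = 633.6 → σ = 136 MPa, n = 4.67
  candidate U: E = 107.6, α = 9.21, σ_y = 1076 → σ = 155 MPa, n = 6.96
Smallest n: candidate D with n = 0.897.

candidate D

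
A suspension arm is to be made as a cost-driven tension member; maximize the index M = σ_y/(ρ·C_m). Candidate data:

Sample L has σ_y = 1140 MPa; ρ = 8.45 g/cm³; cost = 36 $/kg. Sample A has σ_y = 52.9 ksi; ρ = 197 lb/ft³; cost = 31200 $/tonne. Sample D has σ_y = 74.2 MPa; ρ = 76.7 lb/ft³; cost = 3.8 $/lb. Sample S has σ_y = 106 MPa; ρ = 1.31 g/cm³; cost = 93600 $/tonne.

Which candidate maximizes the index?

In SI units:
  sample L: σ_y = 1140 MPa, ρ = 8450 kg/m³, cost = 36.00 $/kg
  sample A: σ_y = 364.7 MPa, ρ = 3156 kg/m³, cost = 31.20 $/kg
  sample D: σ_y = 74.20 MPa, ρ = 1229 kg/m³, cost = 8.377 $/kg
  sample S: σ_y = 106.0 MPa, ρ = 1310 kg/m³, cost = 93.60 $/kg
  sample D: M = 7.21 kN·m per $
  sample L: M = 3.75 kN·m per $
  sample A: M = 3.70 kN·m per $
  sample S: M = 0.864 kN·m per $
Highest index: sample D.

sample D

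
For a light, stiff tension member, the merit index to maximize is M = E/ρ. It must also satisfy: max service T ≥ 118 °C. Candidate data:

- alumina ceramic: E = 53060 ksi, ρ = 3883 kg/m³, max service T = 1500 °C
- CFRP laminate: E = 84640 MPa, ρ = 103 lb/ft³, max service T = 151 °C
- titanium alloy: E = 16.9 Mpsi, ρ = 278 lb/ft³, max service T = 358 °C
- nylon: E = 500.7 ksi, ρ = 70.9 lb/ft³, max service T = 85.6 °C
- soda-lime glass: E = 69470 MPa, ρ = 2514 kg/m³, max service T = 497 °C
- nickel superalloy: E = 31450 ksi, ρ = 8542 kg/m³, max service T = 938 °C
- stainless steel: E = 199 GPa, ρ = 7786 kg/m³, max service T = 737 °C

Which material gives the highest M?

Screen on constraints: max service T ≥ 118 °C. Survivors: alumina ceramic, CFRP laminate, titanium alloy, soda-lime glass, nickel superalloy, stainless steel.
Normalizing units and computing the index:
  alumina ceramic: E = 365.8 GPa, ρ = 3883 kg/m³
  CFRP laminate: E = 84.64 GPa, ρ = 1650 kg/m³
  titanium alloy: E = 116.5 GPa, ρ = 4453 kg/m³
  soda-lime glass: E = 69.47 GPa, ρ = 2514 kg/m³
  nickel superalloy: E = 216.8 GPa, ρ = 8542 kg/m³
  stainless steel: E = 199.0 GPa, ρ = 7786 kg/m³
  alumina ceramic: M = 94.2 MN·m/kg
  CFRP laminate: M = 51.3 MN·m/kg
  soda-lime glass: M = 27.6 MN·m/kg
  titanium alloy: M = 26.2 MN·m/kg
  stainless steel: M = 25.6 MN·m/kg
  nickel superalloy: M = 25.4 MN·m/kg
Highest index: alumina ceramic.

alumina ceramic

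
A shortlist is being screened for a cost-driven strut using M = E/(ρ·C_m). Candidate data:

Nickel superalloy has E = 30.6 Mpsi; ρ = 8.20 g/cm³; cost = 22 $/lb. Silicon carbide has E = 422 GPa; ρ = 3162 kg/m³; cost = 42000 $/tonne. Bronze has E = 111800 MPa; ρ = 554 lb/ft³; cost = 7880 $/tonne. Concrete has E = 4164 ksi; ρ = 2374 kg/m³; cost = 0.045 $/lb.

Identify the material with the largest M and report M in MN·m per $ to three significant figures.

After converting to SI:
  nickel superalloy: E = 211.0 GPa, ρ = 8200 kg/m³, cost = 48.50 $/kg
  silicon carbide: E = 422.0 GPa, ρ = 3162 kg/m³, cost = 42.00 $/kg
  bronze: E = 111.8 GPa, ρ = 8874 kg/m³, cost = 7.880 $/kg
  concrete: E = 28.71 GPa, ρ = 2374 kg/m³, cost = 0.09921 $/kg
  concrete: M = 122 MN·m per $
  silicon carbide: M = 3.18 MN·m per $
  bronze: M = 1.60 MN·m per $
  nickel superalloy: M = 0.530 MN·m per $
Concrete ranks first.

concrete, M = 122 MN·m per $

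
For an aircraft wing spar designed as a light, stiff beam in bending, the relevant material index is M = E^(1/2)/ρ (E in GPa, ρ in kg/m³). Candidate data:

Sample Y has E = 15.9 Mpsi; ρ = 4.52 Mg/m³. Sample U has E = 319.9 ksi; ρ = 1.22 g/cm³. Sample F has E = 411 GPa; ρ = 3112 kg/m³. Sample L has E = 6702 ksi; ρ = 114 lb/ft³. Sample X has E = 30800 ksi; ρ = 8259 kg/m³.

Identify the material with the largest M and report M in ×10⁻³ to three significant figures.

sample F, M = 6.51×10⁻³

Putting every candidate on a common basis:
  sample Y: E = 109.6 GPa, ρ = 4520 kg/m³
  sample U: E = 2.206 GPa, ρ = 1220 kg/m³
  sample F: E = 411.0 GPa, ρ = 3112 kg/m³
  sample L: E = 46.21 GPa, ρ = 1826 kg/m³
  sample X: E = 212.4 GPa, ρ = 8259 kg/m³
  sample F: M = 6.51×10⁻³
  sample L: M = 3.72×10⁻³
  sample Y: M = 2.32×10⁻³
  sample X: M = 1.76×10⁻³
  sample U: M = 1.22×10⁻³
Sample F ranks first.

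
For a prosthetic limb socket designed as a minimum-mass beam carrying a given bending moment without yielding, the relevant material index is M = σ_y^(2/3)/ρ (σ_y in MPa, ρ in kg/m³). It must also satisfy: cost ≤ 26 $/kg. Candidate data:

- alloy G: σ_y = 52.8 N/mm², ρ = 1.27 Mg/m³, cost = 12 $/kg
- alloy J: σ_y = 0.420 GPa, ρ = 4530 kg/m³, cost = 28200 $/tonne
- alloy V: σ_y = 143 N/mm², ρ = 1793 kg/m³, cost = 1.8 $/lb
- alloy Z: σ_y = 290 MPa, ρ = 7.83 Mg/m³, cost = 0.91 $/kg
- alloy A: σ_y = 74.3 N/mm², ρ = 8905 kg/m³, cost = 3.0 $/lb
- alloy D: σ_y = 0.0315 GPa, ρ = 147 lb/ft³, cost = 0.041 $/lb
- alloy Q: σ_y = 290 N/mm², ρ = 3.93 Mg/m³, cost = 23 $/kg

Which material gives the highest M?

alloy V

Screen on constraints: cost ≤ 26 $/kg. Survivors: alloy G, alloy V, alloy Z, alloy A, alloy D, alloy Q.
In SI units:
  alloy G: σ_y = 52.80 MPa, ρ = 1270 kg/m³
  alloy V: σ_y = 143.0 MPa, ρ = 1793 kg/m³
  alloy Z: σ_y = 290.0 MPa, ρ = 7830 kg/m³
  alloy A: σ_y = 74.30 MPa, ρ = 8905 kg/m³
  alloy D: σ_y = 31.50 MPa, ρ = 2355 kg/m³
  alloy Q: σ_y = 290.0 MPa, ρ = 3930 kg/m³
  alloy V: M = 15.3×10⁻³
  alloy Q: M = 11.1×10⁻³
  alloy G: M = 11.1×10⁻³
  alloy Z: M = 5.60×10⁻³
  alloy D: M = 4.24×10⁻³
  alloy A: M = 1.98×10⁻³
Alloy V ranks first.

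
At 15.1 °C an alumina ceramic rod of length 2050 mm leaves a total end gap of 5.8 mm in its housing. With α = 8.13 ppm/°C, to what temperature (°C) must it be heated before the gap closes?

363 °C

α·L₀·ΔT = 5.8 mm ⇒ ΔT = 5.8 / (8.13×10⁻⁶ × 2050.0) = 348.0 K.
T = 15.1 + 348.0 = 363.1 °C.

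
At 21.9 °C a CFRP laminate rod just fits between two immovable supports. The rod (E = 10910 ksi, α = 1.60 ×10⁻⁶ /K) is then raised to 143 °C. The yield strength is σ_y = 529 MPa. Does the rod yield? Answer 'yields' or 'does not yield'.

E = 10910 ksi = 75.22 GPa.
ΔT = 121.1 K. Constrained thermal stress σ = E·α·ΔT = 75.22×10³ MPa × 1.60×10⁻⁶ × 121.1 = 14.6 MPa (compressive).
Compare to σ_y = 529 MPa: σ < σ_y, so it does not yield.

does not yield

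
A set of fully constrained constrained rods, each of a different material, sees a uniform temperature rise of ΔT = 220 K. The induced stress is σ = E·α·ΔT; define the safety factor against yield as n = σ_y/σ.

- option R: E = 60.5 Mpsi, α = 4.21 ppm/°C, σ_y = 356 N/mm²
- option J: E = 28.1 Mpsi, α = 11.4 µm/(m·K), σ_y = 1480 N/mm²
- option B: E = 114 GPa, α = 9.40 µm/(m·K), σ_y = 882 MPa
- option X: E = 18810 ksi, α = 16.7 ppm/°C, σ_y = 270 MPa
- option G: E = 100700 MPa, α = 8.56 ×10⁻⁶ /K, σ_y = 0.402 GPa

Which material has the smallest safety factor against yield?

Converting E to GPa, α to ×10⁻⁶/K, σ_y to MPa, then σ and n for each:
  option R: E = 417.1, α = 4.21, σ_y = 356.0 → σ = 386 MPa, n = 0.921
  option J: E = 193.7, α = 11.4, σ_y = 1480 → σ = 486 MPa, n = 3.05
  option B: E = 114.0, α = 9.40, σ_y = 882.0 → σ = 236 MPa, n = 3.74
  option X: E = 129.7, α = 16.7, σ_y = 270.0 → σ = 476 MPa, n = 0.567
  option G: E = 100.7, α = 8.56, σ_y = 402.0 → σ = 190 MPa, n = 2.12
Smallest n: option X with n = 0.567.

option X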